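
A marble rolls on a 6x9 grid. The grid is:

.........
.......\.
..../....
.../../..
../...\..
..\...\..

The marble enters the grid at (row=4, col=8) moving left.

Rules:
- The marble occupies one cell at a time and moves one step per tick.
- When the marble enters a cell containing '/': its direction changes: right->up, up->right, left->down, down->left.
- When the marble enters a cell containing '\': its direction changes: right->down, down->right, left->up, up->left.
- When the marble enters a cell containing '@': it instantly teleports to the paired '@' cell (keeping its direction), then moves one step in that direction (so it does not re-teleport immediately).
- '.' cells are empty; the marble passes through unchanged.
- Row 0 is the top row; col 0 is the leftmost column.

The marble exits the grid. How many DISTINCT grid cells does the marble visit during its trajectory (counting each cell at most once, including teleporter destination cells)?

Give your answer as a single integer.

Step 1: enter (4,8), '.' pass, move left to (4,7)
Step 2: enter (4,7), '.' pass, move left to (4,6)
Step 3: enter (4,6), '\' deflects left->up, move up to (3,6)
Step 4: enter (3,6), '/' deflects up->right, move right to (3,7)
Step 5: enter (3,7), '.' pass, move right to (3,8)
Step 6: enter (3,8), '.' pass, move right to (3,9)
Step 7: at (3,9) — EXIT via right edge, pos 3
Distinct cells visited: 6 (path length 6)

Answer: 6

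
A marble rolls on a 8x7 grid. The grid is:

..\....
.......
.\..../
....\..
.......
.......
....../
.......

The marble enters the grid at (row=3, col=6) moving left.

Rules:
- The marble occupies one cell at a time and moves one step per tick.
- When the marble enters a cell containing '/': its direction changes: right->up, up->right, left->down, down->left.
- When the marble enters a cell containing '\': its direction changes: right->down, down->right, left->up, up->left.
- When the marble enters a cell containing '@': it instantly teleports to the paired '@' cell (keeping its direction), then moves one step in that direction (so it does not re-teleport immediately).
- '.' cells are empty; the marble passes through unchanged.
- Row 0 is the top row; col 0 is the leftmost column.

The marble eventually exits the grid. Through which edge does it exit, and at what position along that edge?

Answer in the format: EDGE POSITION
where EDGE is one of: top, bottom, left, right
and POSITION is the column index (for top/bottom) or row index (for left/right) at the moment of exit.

Step 1: enter (3,6), '.' pass, move left to (3,5)
Step 2: enter (3,5), '.' pass, move left to (3,4)
Step 3: enter (3,4), '\' deflects left->up, move up to (2,4)
Step 4: enter (2,4), '.' pass, move up to (1,4)
Step 5: enter (1,4), '.' pass, move up to (0,4)
Step 6: enter (0,4), '.' pass, move up to (-1,4)
Step 7: at (-1,4) — EXIT via top edge, pos 4

Answer: top 4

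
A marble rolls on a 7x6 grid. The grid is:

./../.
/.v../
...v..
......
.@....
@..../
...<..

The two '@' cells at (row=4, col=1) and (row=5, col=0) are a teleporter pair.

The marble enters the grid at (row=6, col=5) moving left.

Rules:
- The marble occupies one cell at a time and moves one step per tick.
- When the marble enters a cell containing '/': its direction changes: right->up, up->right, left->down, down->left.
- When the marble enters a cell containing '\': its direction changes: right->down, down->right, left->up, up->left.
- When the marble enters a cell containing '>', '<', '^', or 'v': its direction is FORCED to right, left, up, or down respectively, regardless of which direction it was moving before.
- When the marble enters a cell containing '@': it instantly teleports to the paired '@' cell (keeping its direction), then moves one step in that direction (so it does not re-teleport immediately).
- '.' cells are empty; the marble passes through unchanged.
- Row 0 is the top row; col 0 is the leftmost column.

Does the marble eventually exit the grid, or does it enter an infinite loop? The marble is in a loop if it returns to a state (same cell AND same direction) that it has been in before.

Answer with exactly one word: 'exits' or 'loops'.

Step 1: enter (6,5), '.' pass, move left to (6,4)
Step 2: enter (6,4), '.' pass, move left to (6,3)
Step 3: enter (6,3), '<' forces left->left, move left to (6,2)
Step 4: enter (6,2), '.' pass, move left to (6,1)
Step 5: enter (6,1), '.' pass, move left to (6,0)
Step 6: enter (6,0), '.' pass, move left to (6,-1)
Step 7: at (6,-1) — EXIT via left edge, pos 6

Answer: exits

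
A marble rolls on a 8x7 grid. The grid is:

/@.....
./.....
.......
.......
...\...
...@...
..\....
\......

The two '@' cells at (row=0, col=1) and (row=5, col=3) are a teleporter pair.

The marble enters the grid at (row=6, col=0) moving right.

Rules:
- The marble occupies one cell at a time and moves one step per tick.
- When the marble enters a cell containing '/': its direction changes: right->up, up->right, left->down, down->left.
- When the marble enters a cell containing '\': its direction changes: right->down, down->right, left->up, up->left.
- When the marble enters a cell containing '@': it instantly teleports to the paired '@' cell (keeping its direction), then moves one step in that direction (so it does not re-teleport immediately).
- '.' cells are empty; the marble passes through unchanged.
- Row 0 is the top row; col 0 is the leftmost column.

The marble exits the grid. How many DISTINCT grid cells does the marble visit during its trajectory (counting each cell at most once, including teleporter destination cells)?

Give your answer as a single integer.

Answer: 4

Derivation:
Step 1: enter (6,0), '.' pass, move right to (6,1)
Step 2: enter (6,1), '.' pass, move right to (6,2)
Step 3: enter (6,2), '\' deflects right->down, move down to (7,2)
Step 4: enter (7,2), '.' pass, move down to (8,2)
Step 5: at (8,2) — EXIT via bottom edge, pos 2
Distinct cells visited: 4 (path length 4)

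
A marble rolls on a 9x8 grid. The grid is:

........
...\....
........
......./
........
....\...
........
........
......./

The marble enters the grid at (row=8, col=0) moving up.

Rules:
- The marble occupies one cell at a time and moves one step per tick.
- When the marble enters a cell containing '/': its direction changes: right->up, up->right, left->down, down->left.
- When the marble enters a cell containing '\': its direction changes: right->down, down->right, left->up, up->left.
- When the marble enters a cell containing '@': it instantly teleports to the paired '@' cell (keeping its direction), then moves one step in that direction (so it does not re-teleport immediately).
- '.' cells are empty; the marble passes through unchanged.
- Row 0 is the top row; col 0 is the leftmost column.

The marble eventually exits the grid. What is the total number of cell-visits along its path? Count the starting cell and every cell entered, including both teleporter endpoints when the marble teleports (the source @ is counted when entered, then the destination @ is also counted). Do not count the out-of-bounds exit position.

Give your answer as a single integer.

Step 1: enter (8,0), '.' pass, move up to (7,0)
Step 2: enter (7,0), '.' pass, move up to (6,0)
Step 3: enter (6,0), '.' pass, move up to (5,0)
Step 4: enter (5,0), '.' pass, move up to (4,0)
Step 5: enter (4,0), '.' pass, move up to (3,0)
Step 6: enter (3,0), '.' pass, move up to (2,0)
Step 7: enter (2,0), '.' pass, move up to (1,0)
Step 8: enter (1,0), '.' pass, move up to (0,0)
Step 9: enter (0,0), '.' pass, move up to (-1,0)
Step 10: at (-1,0) — EXIT via top edge, pos 0
Path length (cell visits): 9

Answer: 9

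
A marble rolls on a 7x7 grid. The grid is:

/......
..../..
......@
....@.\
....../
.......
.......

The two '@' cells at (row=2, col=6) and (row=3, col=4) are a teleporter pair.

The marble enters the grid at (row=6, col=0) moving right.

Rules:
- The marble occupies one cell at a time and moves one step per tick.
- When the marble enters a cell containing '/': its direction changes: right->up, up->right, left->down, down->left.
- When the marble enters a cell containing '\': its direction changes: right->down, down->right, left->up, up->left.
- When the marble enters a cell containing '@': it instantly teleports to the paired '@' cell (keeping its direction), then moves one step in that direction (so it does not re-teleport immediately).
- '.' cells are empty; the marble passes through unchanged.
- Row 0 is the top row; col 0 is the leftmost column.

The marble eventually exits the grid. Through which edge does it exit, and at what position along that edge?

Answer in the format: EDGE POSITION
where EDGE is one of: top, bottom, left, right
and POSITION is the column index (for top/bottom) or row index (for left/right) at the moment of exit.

Step 1: enter (6,0), '.' pass, move right to (6,1)
Step 2: enter (6,1), '.' pass, move right to (6,2)
Step 3: enter (6,2), '.' pass, move right to (6,3)
Step 4: enter (6,3), '.' pass, move right to (6,4)
Step 5: enter (6,4), '.' pass, move right to (6,5)
Step 6: enter (6,5), '.' pass, move right to (6,6)
Step 7: enter (6,6), '.' pass, move right to (6,7)
Step 8: at (6,7) — EXIT via right edge, pos 6

Answer: right 6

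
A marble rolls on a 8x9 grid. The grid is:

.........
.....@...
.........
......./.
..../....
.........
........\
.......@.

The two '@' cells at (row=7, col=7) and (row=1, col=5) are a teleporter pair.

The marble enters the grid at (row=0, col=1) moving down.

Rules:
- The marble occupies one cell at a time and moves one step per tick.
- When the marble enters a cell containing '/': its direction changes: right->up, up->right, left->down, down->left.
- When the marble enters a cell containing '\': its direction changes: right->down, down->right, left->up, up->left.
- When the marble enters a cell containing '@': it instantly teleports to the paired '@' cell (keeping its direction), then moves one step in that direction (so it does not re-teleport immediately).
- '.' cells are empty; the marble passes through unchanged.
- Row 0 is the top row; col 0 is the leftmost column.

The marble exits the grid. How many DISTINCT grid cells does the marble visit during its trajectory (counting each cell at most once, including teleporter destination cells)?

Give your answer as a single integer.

Step 1: enter (0,1), '.' pass, move down to (1,1)
Step 2: enter (1,1), '.' pass, move down to (2,1)
Step 3: enter (2,1), '.' pass, move down to (3,1)
Step 4: enter (3,1), '.' pass, move down to (4,1)
Step 5: enter (4,1), '.' pass, move down to (5,1)
Step 6: enter (5,1), '.' pass, move down to (6,1)
Step 7: enter (6,1), '.' pass, move down to (7,1)
Step 8: enter (7,1), '.' pass, move down to (8,1)
Step 9: at (8,1) — EXIT via bottom edge, pos 1
Distinct cells visited: 8 (path length 8)

Answer: 8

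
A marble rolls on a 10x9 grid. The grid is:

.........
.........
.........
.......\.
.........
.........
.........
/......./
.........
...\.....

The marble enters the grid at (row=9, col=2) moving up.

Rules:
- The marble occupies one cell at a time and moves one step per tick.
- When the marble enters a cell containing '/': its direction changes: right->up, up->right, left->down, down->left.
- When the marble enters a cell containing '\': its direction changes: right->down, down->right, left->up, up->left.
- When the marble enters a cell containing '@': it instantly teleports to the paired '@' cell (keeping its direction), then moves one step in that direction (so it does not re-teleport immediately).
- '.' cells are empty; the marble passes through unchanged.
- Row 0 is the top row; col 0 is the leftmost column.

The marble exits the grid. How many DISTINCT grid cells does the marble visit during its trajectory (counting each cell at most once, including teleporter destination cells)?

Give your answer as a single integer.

Answer: 10

Derivation:
Step 1: enter (9,2), '.' pass, move up to (8,2)
Step 2: enter (8,2), '.' pass, move up to (7,2)
Step 3: enter (7,2), '.' pass, move up to (6,2)
Step 4: enter (6,2), '.' pass, move up to (5,2)
Step 5: enter (5,2), '.' pass, move up to (4,2)
Step 6: enter (4,2), '.' pass, move up to (3,2)
Step 7: enter (3,2), '.' pass, move up to (2,2)
Step 8: enter (2,2), '.' pass, move up to (1,2)
Step 9: enter (1,2), '.' pass, move up to (0,2)
Step 10: enter (0,2), '.' pass, move up to (-1,2)
Step 11: at (-1,2) — EXIT via top edge, pos 2
Distinct cells visited: 10 (path length 10)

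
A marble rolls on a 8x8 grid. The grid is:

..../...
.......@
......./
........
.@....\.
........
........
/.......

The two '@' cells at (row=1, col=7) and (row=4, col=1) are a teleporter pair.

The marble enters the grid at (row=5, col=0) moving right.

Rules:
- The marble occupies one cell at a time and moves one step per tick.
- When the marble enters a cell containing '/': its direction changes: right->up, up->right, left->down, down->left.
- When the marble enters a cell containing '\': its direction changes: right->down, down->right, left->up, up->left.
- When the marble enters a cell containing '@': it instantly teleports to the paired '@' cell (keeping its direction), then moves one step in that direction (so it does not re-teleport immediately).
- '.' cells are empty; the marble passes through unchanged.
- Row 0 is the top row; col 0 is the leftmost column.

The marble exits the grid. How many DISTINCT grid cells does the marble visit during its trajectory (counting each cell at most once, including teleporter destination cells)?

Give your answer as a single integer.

Step 1: enter (5,0), '.' pass, move right to (5,1)
Step 2: enter (5,1), '.' pass, move right to (5,2)
Step 3: enter (5,2), '.' pass, move right to (5,3)
Step 4: enter (5,3), '.' pass, move right to (5,4)
Step 5: enter (5,4), '.' pass, move right to (5,5)
Step 6: enter (5,5), '.' pass, move right to (5,6)
Step 7: enter (5,6), '.' pass, move right to (5,7)
Step 8: enter (5,7), '.' pass, move right to (5,8)
Step 9: at (5,8) — EXIT via right edge, pos 5
Distinct cells visited: 8 (path length 8)

Answer: 8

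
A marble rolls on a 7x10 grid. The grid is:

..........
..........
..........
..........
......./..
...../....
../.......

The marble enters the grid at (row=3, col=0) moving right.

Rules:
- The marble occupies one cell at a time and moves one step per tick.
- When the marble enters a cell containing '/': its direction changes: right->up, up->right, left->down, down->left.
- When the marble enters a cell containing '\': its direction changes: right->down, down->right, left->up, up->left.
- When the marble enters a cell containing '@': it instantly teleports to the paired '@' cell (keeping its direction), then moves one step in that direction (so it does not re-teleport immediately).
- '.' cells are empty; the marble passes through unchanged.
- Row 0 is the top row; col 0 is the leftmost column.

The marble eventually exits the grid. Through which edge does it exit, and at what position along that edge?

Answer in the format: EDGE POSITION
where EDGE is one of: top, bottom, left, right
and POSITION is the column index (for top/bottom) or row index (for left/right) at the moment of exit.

Step 1: enter (3,0), '.' pass, move right to (3,1)
Step 2: enter (3,1), '.' pass, move right to (3,2)
Step 3: enter (3,2), '.' pass, move right to (3,3)
Step 4: enter (3,3), '.' pass, move right to (3,4)
Step 5: enter (3,4), '.' pass, move right to (3,5)
Step 6: enter (3,5), '.' pass, move right to (3,6)
Step 7: enter (3,6), '.' pass, move right to (3,7)
Step 8: enter (3,7), '.' pass, move right to (3,8)
Step 9: enter (3,8), '.' pass, move right to (3,9)
Step 10: enter (3,9), '.' pass, move right to (3,10)
Step 11: at (3,10) — EXIT via right edge, pos 3

Answer: right 3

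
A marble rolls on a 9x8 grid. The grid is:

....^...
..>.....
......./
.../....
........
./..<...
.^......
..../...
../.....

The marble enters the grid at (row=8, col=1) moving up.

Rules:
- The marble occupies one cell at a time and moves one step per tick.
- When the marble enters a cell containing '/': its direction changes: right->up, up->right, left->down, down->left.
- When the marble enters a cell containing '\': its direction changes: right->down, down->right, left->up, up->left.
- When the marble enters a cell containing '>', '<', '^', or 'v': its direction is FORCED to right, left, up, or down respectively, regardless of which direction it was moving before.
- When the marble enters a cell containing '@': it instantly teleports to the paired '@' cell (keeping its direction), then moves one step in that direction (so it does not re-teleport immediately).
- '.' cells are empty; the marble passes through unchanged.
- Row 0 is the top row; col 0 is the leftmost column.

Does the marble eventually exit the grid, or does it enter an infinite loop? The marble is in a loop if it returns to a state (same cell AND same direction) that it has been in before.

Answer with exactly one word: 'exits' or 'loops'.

Step 1: enter (8,1), '.' pass, move up to (7,1)
Step 2: enter (7,1), '.' pass, move up to (6,1)
Step 3: enter (6,1), '^' forces up->up, move up to (5,1)
Step 4: enter (5,1), '/' deflects up->right, move right to (5,2)
Step 5: enter (5,2), '.' pass, move right to (5,3)
Step 6: enter (5,3), '.' pass, move right to (5,4)
Step 7: enter (5,4), '<' forces right->left, move left to (5,3)
Step 8: enter (5,3), '.' pass, move left to (5,2)
Step 9: enter (5,2), '.' pass, move left to (5,1)
Step 10: enter (5,1), '/' deflects left->down, move down to (6,1)
Step 11: enter (6,1), '^' forces down->up, move up to (5,1)
Step 12: at (5,1) dir=up — LOOP DETECTED (seen before)

Answer: loops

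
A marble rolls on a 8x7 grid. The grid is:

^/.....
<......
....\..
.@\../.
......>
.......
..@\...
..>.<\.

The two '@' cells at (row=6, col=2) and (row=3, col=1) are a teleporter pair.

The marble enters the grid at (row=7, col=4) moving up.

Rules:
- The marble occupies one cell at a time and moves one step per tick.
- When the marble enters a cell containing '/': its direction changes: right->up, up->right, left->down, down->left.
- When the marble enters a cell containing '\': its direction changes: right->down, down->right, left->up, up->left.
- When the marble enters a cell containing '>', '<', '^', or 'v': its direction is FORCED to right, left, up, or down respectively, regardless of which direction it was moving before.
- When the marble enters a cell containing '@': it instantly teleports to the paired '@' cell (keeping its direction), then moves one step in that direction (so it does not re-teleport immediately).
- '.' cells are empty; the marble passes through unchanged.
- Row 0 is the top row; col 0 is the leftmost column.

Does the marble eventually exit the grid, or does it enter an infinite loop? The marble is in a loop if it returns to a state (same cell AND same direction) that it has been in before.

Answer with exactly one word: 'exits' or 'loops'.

Answer: loops

Derivation:
Step 1: enter (7,4), '<' forces up->left, move left to (7,3)
Step 2: enter (7,3), '.' pass, move left to (7,2)
Step 3: enter (7,2), '>' forces left->right, move right to (7,3)
Step 4: enter (7,3), '.' pass, move right to (7,4)
Step 5: enter (7,4), '<' forces right->left, move left to (7,3)
Step 6: at (7,3) dir=left — LOOP DETECTED (seen before)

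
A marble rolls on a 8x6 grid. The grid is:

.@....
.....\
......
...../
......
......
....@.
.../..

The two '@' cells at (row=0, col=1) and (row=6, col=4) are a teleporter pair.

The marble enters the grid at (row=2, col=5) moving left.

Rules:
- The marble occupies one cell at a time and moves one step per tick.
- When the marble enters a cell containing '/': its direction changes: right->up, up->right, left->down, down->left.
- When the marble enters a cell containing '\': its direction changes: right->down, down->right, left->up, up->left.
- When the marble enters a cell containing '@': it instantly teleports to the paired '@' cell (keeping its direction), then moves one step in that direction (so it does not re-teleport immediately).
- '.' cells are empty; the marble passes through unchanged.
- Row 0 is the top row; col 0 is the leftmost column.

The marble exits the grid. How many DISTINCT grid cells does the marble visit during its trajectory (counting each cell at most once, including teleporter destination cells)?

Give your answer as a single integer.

Answer: 6

Derivation:
Step 1: enter (2,5), '.' pass, move left to (2,4)
Step 2: enter (2,4), '.' pass, move left to (2,3)
Step 3: enter (2,3), '.' pass, move left to (2,2)
Step 4: enter (2,2), '.' pass, move left to (2,1)
Step 5: enter (2,1), '.' pass, move left to (2,0)
Step 6: enter (2,0), '.' pass, move left to (2,-1)
Step 7: at (2,-1) — EXIT via left edge, pos 2
Distinct cells visited: 6 (path length 6)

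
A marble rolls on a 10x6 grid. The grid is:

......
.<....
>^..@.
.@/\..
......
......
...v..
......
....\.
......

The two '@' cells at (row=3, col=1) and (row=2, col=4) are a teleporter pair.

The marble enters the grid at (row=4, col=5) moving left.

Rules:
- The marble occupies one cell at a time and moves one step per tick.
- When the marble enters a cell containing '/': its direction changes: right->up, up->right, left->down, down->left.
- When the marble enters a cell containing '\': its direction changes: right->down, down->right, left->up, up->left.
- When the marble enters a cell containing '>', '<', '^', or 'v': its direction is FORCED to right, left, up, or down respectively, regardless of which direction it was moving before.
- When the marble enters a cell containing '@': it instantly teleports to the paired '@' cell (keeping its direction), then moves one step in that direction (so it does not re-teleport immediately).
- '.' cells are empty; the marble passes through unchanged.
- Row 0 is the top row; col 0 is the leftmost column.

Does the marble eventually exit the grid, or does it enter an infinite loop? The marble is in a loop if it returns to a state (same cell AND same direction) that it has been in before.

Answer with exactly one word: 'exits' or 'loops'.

Step 1: enter (4,5), '.' pass, move left to (4,4)
Step 2: enter (4,4), '.' pass, move left to (4,3)
Step 3: enter (4,3), '.' pass, move left to (4,2)
Step 4: enter (4,2), '.' pass, move left to (4,1)
Step 5: enter (4,1), '.' pass, move left to (4,0)
Step 6: enter (4,0), '.' pass, move left to (4,-1)
Step 7: at (4,-1) — EXIT via left edge, pos 4

Answer: exits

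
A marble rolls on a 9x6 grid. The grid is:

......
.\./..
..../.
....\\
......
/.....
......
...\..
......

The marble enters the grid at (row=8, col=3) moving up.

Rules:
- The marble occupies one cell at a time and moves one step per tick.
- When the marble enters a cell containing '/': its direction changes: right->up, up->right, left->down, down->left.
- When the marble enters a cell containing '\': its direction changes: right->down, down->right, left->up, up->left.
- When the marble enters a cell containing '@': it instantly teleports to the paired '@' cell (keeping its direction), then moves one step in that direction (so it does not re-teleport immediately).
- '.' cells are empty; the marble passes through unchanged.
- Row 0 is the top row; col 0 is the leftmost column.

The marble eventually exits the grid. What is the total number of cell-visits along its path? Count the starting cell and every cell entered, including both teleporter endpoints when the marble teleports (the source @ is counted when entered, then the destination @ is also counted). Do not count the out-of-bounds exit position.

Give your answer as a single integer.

Step 1: enter (8,3), '.' pass, move up to (7,3)
Step 2: enter (7,3), '\' deflects up->left, move left to (7,2)
Step 3: enter (7,2), '.' pass, move left to (7,1)
Step 4: enter (7,1), '.' pass, move left to (7,0)
Step 5: enter (7,0), '.' pass, move left to (7,-1)
Step 6: at (7,-1) — EXIT via left edge, pos 7
Path length (cell visits): 5

Answer: 5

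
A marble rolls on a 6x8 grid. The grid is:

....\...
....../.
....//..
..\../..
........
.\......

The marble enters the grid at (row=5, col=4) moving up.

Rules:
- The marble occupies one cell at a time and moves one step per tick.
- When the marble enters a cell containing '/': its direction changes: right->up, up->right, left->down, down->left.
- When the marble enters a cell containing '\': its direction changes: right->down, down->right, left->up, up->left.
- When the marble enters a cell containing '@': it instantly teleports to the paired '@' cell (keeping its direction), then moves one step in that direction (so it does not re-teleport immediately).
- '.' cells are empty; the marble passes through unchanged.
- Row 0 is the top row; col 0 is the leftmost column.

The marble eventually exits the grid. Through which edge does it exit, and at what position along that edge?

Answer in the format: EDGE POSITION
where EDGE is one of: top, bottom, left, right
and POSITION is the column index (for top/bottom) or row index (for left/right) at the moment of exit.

Step 1: enter (5,4), '.' pass, move up to (4,4)
Step 2: enter (4,4), '.' pass, move up to (3,4)
Step 3: enter (3,4), '.' pass, move up to (2,4)
Step 4: enter (2,4), '/' deflects up->right, move right to (2,5)
Step 5: enter (2,5), '/' deflects right->up, move up to (1,5)
Step 6: enter (1,5), '.' pass, move up to (0,5)
Step 7: enter (0,5), '.' pass, move up to (-1,5)
Step 8: at (-1,5) — EXIT via top edge, pos 5

Answer: top 5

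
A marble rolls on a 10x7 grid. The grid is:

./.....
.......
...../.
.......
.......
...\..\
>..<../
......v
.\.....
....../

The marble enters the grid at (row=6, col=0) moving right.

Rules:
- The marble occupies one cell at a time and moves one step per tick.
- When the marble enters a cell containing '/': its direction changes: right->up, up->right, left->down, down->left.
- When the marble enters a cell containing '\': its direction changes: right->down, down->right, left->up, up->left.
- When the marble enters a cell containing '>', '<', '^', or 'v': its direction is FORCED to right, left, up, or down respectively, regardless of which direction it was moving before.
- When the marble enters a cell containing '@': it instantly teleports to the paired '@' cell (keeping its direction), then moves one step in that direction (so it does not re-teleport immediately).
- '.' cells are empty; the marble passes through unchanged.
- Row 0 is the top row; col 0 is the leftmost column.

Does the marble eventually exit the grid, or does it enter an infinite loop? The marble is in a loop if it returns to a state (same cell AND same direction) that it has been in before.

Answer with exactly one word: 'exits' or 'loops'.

Answer: loops

Derivation:
Step 1: enter (6,0), '>' forces right->right, move right to (6,1)
Step 2: enter (6,1), '.' pass, move right to (6,2)
Step 3: enter (6,2), '.' pass, move right to (6,3)
Step 4: enter (6,3), '<' forces right->left, move left to (6,2)
Step 5: enter (6,2), '.' pass, move left to (6,1)
Step 6: enter (6,1), '.' pass, move left to (6,0)
Step 7: enter (6,0), '>' forces left->right, move right to (6,1)
Step 8: at (6,1) dir=right — LOOP DETECTED (seen before)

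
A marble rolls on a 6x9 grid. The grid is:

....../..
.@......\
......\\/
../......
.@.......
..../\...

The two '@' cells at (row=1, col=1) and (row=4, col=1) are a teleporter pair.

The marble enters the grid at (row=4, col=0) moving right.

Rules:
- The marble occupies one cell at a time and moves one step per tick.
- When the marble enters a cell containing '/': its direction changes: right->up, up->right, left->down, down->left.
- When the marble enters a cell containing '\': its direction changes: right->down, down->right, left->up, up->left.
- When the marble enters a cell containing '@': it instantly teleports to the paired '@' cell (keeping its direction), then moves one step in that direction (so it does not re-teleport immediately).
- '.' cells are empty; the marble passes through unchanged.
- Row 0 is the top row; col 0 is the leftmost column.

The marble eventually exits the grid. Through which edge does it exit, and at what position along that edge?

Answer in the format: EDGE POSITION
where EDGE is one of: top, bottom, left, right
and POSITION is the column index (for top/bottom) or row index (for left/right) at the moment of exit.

Step 1: enter (4,0), '.' pass, move right to (4,1)
Step 2: enter (4,1), '@' teleport (4,1)->(1,1), also enter (1,1), move right to (1,2)
Step 3: enter (1,2), '.' pass, move right to (1,3)
Step 4: enter (1,3), '.' pass, move right to (1,4)
Step 5: enter (1,4), '.' pass, move right to (1,5)
Step 6: enter (1,5), '.' pass, move right to (1,6)
Step 7: enter (1,6), '.' pass, move right to (1,7)
Step 8: enter (1,7), '.' pass, move right to (1,8)
Step 9: enter (1,8), '\' deflects right->down, move down to (2,8)
Step 10: enter (2,8), '/' deflects down->left, move left to (2,7)
Step 11: enter (2,7), '\' deflects left->up, move up to (1,7)
Step 12: enter (1,7), '.' pass, move up to (0,7)
Step 13: enter (0,7), '.' pass, move up to (-1,7)
Step 14: at (-1,7) — EXIT via top edge, pos 7

Answer: top 7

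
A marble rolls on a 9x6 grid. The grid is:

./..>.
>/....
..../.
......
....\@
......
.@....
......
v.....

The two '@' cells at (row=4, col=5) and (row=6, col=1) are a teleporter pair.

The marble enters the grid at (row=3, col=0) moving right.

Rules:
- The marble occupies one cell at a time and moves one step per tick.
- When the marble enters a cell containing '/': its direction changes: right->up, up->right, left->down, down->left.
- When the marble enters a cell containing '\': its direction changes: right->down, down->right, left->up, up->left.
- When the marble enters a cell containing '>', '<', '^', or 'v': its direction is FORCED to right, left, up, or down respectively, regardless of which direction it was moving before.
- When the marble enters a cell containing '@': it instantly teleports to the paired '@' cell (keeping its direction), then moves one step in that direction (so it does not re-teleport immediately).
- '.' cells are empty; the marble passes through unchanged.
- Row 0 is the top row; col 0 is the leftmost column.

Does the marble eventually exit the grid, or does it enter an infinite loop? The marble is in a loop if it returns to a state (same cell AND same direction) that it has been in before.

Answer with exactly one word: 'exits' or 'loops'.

Answer: exits

Derivation:
Step 1: enter (3,0), '.' pass, move right to (3,1)
Step 2: enter (3,1), '.' pass, move right to (3,2)
Step 3: enter (3,2), '.' pass, move right to (3,3)
Step 4: enter (3,3), '.' pass, move right to (3,4)
Step 5: enter (3,4), '.' pass, move right to (3,5)
Step 6: enter (3,5), '.' pass, move right to (3,6)
Step 7: at (3,6) — EXIT via right edge, pos 3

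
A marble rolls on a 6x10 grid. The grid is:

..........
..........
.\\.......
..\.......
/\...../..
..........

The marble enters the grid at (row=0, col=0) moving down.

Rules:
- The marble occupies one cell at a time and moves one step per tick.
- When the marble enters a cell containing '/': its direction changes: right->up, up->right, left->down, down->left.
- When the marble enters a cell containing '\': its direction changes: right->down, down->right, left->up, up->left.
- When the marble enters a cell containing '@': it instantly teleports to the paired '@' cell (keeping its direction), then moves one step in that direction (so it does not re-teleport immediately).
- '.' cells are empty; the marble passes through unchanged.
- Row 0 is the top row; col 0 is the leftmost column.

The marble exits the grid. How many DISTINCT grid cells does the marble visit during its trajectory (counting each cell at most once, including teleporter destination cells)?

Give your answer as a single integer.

Answer: 5

Derivation:
Step 1: enter (0,0), '.' pass, move down to (1,0)
Step 2: enter (1,0), '.' pass, move down to (2,0)
Step 3: enter (2,0), '.' pass, move down to (3,0)
Step 4: enter (3,0), '.' pass, move down to (4,0)
Step 5: enter (4,0), '/' deflects down->left, move left to (4,-1)
Step 6: at (4,-1) — EXIT via left edge, pos 4
Distinct cells visited: 5 (path length 5)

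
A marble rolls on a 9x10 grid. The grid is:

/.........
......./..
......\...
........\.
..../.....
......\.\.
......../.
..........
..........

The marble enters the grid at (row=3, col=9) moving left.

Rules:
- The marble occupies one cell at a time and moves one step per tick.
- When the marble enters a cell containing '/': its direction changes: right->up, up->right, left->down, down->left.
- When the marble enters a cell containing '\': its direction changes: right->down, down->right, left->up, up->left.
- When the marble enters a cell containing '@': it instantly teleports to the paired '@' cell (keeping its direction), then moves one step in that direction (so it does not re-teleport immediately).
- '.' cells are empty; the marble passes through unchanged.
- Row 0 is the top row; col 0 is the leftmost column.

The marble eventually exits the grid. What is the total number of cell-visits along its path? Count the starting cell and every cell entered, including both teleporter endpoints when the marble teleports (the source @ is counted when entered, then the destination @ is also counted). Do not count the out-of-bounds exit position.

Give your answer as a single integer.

Step 1: enter (3,9), '.' pass, move left to (3,8)
Step 2: enter (3,8), '\' deflects left->up, move up to (2,8)
Step 3: enter (2,8), '.' pass, move up to (1,8)
Step 4: enter (1,8), '.' pass, move up to (0,8)
Step 5: enter (0,8), '.' pass, move up to (-1,8)
Step 6: at (-1,8) — EXIT via top edge, pos 8
Path length (cell visits): 5

Answer: 5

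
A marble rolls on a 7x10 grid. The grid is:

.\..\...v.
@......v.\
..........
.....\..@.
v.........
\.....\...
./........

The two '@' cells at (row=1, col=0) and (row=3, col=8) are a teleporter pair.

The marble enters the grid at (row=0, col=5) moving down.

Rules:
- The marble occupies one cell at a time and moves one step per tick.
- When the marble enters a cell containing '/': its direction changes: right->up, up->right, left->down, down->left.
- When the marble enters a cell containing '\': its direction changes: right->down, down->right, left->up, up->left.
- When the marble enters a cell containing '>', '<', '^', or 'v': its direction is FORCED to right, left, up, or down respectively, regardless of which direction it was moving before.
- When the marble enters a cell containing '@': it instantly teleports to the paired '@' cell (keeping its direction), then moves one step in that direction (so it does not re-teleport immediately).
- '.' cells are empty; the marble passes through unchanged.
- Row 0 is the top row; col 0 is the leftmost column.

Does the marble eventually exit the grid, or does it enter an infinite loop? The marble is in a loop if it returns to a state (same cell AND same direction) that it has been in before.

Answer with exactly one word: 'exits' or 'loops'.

Step 1: enter (0,5), '.' pass, move down to (1,5)
Step 2: enter (1,5), '.' pass, move down to (2,5)
Step 3: enter (2,5), '.' pass, move down to (3,5)
Step 4: enter (3,5), '\' deflects down->right, move right to (3,6)
Step 5: enter (3,6), '.' pass, move right to (3,7)
Step 6: enter (3,7), '.' pass, move right to (3,8)
Step 7: enter (3,8), '@' teleport (3,8)->(1,0), also enter (1,0), move right to (1,1)
Step 8: enter (1,1), '.' pass, move right to (1,2)
Step 9: enter (1,2), '.' pass, move right to (1,3)
Step 10: enter (1,3), '.' pass, move right to (1,4)
Step 11: enter (1,4), '.' pass, move right to (1,5)
Step 12: enter (1,5), '.' pass, move right to (1,6)
Step 13: enter (1,6), '.' pass, move right to (1,7)
Step 14: enter (1,7), 'v' forces right->down, move down to (2,7)
Step 15: enter (2,7), '.' pass, move down to (3,7)
Step 16: enter (3,7), '.' pass, move down to (4,7)
Step 17: enter (4,7), '.' pass, move down to (5,7)
Step 18: enter (5,7), '.' pass, move down to (6,7)
Step 19: enter (6,7), '.' pass, move down to (7,7)
Step 20: at (7,7) — EXIT via bottom edge, pos 7

Answer: exits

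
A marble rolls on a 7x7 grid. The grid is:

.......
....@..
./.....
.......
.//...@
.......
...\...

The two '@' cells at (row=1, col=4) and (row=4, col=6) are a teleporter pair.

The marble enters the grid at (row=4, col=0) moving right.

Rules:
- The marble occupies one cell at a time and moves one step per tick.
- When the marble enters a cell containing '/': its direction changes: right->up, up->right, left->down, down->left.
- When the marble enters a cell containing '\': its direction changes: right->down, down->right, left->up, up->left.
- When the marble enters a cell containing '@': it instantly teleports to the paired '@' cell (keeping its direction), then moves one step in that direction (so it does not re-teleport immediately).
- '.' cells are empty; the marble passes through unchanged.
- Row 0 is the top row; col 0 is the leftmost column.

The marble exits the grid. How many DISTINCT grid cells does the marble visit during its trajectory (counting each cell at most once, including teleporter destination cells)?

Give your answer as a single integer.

Step 1: enter (4,0), '.' pass, move right to (4,1)
Step 2: enter (4,1), '/' deflects right->up, move up to (3,1)
Step 3: enter (3,1), '.' pass, move up to (2,1)
Step 4: enter (2,1), '/' deflects up->right, move right to (2,2)
Step 5: enter (2,2), '.' pass, move right to (2,3)
Step 6: enter (2,3), '.' pass, move right to (2,4)
Step 7: enter (2,4), '.' pass, move right to (2,5)
Step 8: enter (2,5), '.' pass, move right to (2,6)
Step 9: enter (2,6), '.' pass, move right to (2,7)
Step 10: at (2,7) — EXIT via right edge, pos 2
Distinct cells visited: 9 (path length 9)

Answer: 9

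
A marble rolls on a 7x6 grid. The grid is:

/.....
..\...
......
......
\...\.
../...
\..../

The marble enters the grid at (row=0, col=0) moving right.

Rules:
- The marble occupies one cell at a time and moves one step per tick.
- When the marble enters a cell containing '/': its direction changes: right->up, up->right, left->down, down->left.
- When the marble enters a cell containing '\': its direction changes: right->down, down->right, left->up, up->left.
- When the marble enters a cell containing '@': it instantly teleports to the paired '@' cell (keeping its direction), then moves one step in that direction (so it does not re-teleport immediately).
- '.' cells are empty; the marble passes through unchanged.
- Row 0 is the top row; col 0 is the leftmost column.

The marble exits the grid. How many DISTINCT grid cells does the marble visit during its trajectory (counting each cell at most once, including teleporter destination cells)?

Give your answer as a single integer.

Step 1: enter (0,0), '/' deflects right->up, move up to (-1,0)
Step 2: at (-1,0) — EXIT via top edge, pos 0
Distinct cells visited: 1 (path length 1)

Answer: 1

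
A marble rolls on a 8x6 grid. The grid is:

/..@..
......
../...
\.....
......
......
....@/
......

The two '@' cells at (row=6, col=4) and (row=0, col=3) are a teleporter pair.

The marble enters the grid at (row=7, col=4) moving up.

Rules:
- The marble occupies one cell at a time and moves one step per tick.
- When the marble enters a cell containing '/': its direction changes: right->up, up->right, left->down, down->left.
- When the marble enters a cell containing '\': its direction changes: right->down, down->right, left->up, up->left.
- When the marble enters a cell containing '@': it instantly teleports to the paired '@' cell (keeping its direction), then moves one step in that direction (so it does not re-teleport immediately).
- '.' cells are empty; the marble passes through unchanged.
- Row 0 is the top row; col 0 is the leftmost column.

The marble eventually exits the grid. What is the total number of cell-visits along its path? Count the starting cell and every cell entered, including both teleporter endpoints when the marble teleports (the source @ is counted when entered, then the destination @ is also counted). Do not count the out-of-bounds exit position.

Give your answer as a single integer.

Answer: 3

Derivation:
Step 1: enter (7,4), '.' pass, move up to (6,4)
Step 2: enter (6,4), '@' teleport (6,4)->(0,3), also enter (0,3), move up to (-1,3)
Step 3: at (-1,3) — EXIT via top edge, pos 3
Path length (cell visits): 3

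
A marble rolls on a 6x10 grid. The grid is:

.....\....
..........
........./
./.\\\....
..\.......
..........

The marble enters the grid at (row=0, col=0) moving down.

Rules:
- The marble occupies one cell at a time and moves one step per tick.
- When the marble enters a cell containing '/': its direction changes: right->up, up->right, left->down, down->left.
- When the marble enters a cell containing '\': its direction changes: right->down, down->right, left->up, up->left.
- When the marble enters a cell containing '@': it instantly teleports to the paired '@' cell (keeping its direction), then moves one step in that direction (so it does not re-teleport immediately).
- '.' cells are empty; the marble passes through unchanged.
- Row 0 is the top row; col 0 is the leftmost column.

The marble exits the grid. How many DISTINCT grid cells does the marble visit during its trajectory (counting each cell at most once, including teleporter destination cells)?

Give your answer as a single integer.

Step 1: enter (0,0), '.' pass, move down to (1,0)
Step 2: enter (1,0), '.' pass, move down to (2,0)
Step 3: enter (2,0), '.' pass, move down to (3,0)
Step 4: enter (3,0), '.' pass, move down to (4,0)
Step 5: enter (4,0), '.' pass, move down to (5,0)
Step 6: enter (5,0), '.' pass, move down to (6,0)
Step 7: at (6,0) — EXIT via bottom edge, pos 0
Distinct cells visited: 6 (path length 6)

Answer: 6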